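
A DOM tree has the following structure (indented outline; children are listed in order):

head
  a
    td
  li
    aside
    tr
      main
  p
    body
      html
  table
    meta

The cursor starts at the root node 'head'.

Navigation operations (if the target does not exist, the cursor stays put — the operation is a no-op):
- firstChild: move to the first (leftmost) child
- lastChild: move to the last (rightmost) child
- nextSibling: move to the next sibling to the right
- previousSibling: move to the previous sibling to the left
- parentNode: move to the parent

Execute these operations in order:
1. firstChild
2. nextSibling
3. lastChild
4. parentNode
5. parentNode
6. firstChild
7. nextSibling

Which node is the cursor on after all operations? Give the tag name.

Answer: li

Derivation:
After 1 (firstChild): a
After 2 (nextSibling): li
After 3 (lastChild): tr
After 4 (parentNode): li
After 5 (parentNode): head
After 6 (firstChild): a
After 7 (nextSibling): li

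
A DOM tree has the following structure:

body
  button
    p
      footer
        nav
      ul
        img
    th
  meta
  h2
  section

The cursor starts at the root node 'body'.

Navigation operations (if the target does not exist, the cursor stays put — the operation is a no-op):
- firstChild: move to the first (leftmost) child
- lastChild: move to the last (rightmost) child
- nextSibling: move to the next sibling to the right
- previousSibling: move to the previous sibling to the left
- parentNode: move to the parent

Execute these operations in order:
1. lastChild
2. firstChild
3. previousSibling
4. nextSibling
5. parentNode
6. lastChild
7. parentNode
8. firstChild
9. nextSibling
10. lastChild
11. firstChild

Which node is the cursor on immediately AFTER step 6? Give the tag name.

Answer: section

Derivation:
After 1 (lastChild): section
After 2 (firstChild): section (no-op, stayed)
After 3 (previousSibling): h2
After 4 (nextSibling): section
After 5 (parentNode): body
After 6 (lastChild): section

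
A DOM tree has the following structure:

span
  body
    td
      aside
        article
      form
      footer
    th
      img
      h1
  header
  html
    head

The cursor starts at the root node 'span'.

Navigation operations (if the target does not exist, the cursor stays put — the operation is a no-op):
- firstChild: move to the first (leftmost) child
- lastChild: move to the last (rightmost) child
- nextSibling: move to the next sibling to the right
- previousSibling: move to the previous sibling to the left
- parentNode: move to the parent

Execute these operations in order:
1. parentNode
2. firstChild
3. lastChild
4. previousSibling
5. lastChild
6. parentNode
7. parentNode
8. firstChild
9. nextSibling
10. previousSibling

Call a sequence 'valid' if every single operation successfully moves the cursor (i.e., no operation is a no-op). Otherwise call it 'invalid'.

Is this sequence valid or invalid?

After 1 (parentNode): span (no-op, stayed)
After 2 (firstChild): body
After 3 (lastChild): th
After 4 (previousSibling): td
After 5 (lastChild): footer
After 6 (parentNode): td
After 7 (parentNode): body
After 8 (firstChild): td
After 9 (nextSibling): th
After 10 (previousSibling): td

Answer: invalid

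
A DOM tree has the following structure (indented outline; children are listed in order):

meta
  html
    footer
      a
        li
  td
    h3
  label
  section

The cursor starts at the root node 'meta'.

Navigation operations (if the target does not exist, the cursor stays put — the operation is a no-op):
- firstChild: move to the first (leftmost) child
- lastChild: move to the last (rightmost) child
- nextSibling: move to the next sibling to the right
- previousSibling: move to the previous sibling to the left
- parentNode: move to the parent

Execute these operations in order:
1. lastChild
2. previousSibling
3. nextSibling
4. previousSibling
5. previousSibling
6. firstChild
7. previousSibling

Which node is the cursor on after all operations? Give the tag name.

After 1 (lastChild): section
After 2 (previousSibling): label
After 3 (nextSibling): section
After 4 (previousSibling): label
After 5 (previousSibling): td
After 6 (firstChild): h3
After 7 (previousSibling): h3 (no-op, stayed)

Answer: h3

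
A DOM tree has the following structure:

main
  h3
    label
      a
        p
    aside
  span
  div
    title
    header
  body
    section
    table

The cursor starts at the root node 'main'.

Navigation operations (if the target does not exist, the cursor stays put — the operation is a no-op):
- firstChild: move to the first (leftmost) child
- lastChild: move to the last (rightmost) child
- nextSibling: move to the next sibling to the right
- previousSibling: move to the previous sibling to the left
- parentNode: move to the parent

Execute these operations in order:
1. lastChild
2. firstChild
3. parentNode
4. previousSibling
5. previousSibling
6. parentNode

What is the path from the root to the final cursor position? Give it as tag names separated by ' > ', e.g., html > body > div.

After 1 (lastChild): body
After 2 (firstChild): section
After 3 (parentNode): body
After 4 (previousSibling): div
After 5 (previousSibling): span
After 6 (parentNode): main

Answer: main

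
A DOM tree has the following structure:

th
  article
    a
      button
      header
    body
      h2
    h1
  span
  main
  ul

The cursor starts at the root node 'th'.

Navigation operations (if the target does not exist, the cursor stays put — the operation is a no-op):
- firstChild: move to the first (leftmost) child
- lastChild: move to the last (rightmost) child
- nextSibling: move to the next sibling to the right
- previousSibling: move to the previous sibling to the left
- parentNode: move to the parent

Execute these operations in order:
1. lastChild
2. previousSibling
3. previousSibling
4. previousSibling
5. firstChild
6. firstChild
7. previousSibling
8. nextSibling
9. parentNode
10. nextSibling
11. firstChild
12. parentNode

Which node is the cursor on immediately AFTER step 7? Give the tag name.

Answer: button

Derivation:
After 1 (lastChild): ul
After 2 (previousSibling): main
After 3 (previousSibling): span
After 4 (previousSibling): article
After 5 (firstChild): a
After 6 (firstChild): button
After 7 (previousSibling): button (no-op, stayed)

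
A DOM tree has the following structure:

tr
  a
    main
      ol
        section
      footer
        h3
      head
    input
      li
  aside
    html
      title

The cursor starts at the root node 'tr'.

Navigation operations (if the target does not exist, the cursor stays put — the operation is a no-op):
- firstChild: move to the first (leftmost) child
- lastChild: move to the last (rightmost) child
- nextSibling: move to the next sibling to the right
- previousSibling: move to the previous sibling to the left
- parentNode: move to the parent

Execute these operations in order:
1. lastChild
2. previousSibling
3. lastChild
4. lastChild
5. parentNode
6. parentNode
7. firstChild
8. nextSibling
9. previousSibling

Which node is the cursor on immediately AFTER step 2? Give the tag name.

Answer: a

Derivation:
After 1 (lastChild): aside
After 2 (previousSibling): a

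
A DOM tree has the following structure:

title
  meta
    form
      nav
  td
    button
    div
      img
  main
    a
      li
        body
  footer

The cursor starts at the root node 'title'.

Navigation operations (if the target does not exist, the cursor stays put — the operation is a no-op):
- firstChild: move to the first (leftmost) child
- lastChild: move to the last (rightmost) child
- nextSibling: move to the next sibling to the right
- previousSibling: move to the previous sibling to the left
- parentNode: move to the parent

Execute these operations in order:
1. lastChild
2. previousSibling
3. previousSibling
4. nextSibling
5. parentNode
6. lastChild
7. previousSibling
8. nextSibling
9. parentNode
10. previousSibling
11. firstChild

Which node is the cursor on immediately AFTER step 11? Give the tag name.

Answer: meta

Derivation:
After 1 (lastChild): footer
After 2 (previousSibling): main
After 3 (previousSibling): td
After 4 (nextSibling): main
After 5 (parentNode): title
After 6 (lastChild): footer
After 7 (previousSibling): main
After 8 (nextSibling): footer
After 9 (parentNode): title
After 10 (previousSibling): title (no-op, stayed)
After 11 (firstChild): meta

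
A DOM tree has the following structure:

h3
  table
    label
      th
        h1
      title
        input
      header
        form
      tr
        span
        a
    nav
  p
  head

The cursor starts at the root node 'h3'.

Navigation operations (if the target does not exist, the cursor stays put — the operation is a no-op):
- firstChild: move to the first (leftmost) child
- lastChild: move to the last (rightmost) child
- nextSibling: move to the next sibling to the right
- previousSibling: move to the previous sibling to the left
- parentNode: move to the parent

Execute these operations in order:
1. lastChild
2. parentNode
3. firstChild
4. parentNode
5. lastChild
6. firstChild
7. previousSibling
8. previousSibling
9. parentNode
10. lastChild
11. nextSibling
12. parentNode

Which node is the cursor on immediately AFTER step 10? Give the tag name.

After 1 (lastChild): head
After 2 (parentNode): h3
After 3 (firstChild): table
After 4 (parentNode): h3
After 5 (lastChild): head
After 6 (firstChild): head (no-op, stayed)
After 7 (previousSibling): p
After 8 (previousSibling): table
After 9 (parentNode): h3
After 10 (lastChild): head

Answer: head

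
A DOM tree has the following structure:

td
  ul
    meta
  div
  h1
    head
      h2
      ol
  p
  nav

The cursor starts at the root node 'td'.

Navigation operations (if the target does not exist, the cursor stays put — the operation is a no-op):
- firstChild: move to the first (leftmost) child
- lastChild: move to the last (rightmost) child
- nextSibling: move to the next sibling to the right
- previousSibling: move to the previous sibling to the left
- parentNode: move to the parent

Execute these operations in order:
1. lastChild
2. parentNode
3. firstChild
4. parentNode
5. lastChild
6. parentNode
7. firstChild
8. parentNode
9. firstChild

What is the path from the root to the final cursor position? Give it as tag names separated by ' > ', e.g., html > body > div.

After 1 (lastChild): nav
After 2 (parentNode): td
After 3 (firstChild): ul
After 4 (parentNode): td
After 5 (lastChild): nav
After 6 (parentNode): td
After 7 (firstChild): ul
After 8 (parentNode): td
After 9 (firstChild): ul

Answer: td > ul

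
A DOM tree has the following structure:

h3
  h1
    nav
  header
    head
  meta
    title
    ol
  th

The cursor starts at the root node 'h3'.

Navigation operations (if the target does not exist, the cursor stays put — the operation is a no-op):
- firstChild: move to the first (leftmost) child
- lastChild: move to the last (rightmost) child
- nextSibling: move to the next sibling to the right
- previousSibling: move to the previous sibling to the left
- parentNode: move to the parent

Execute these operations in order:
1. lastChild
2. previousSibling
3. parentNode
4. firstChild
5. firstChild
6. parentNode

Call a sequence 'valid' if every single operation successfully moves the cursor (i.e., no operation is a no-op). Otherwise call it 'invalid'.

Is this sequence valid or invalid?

After 1 (lastChild): th
After 2 (previousSibling): meta
After 3 (parentNode): h3
After 4 (firstChild): h1
After 5 (firstChild): nav
After 6 (parentNode): h1

Answer: valid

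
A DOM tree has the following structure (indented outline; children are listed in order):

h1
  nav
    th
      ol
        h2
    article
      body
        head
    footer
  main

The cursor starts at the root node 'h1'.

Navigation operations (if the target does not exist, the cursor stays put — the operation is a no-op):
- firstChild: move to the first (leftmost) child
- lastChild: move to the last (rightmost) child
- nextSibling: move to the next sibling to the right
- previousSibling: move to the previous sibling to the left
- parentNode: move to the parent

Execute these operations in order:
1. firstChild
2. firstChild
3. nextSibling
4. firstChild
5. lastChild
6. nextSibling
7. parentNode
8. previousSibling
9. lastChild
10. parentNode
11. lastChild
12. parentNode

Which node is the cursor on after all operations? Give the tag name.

After 1 (firstChild): nav
After 2 (firstChild): th
After 3 (nextSibling): article
After 4 (firstChild): body
After 5 (lastChild): head
After 6 (nextSibling): head (no-op, stayed)
After 7 (parentNode): body
After 8 (previousSibling): body (no-op, stayed)
After 9 (lastChild): head
After 10 (parentNode): body
After 11 (lastChild): head
After 12 (parentNode): body

Answer: body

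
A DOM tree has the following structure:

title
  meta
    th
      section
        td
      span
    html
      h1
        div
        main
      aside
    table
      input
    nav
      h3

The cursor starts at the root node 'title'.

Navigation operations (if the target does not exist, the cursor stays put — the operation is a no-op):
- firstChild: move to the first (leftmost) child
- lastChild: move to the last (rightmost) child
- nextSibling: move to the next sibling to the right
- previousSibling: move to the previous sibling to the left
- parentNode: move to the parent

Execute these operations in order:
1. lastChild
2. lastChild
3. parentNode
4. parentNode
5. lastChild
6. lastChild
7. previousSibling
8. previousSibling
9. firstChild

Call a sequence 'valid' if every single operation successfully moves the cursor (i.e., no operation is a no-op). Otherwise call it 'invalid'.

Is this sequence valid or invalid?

After 1 (lastChild): meta
After 2 (lastChild): nav
After 3 (parentNode): meta
After 4 (parentNode): title
After 5 (lastChild): meta
After 6 (lastChild): nav
After 7 (previousSibling): table
After 8 (previousSibling): html
After 9 (firstChild): h1

Answer: valid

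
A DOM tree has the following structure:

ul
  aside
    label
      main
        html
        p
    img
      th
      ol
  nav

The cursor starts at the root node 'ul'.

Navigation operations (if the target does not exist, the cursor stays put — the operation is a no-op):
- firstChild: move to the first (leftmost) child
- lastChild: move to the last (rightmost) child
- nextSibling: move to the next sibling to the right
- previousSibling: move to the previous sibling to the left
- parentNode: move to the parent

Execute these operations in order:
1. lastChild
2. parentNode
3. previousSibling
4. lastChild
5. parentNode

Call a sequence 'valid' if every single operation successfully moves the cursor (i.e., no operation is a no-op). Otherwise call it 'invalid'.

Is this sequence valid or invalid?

After 1 (lastChild): nav
After 2 (parentNode): ul
After 3 (previousSibling): ul (no-op, stayed)
After 4 (lastChild): nav
After 5 (parentNode): ul

Answer: invalid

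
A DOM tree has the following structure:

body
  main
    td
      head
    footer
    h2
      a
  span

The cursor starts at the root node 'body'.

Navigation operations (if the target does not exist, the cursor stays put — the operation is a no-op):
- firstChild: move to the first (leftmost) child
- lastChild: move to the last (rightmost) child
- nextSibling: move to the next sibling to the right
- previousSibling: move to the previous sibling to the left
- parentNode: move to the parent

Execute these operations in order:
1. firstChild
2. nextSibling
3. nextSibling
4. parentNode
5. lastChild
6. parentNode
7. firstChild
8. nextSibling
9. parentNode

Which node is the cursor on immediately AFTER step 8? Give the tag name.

After 1 (firstChild): main
After 2 (nextSibling): span
After 3 (nextSibling): span (no-op, stayed)
After 4 (parentNode): body
After 5 (lastChild): span
After 6 (parentNode): body
After 7 (firstChild): main
After 8 (nextSibling): span

Answer: span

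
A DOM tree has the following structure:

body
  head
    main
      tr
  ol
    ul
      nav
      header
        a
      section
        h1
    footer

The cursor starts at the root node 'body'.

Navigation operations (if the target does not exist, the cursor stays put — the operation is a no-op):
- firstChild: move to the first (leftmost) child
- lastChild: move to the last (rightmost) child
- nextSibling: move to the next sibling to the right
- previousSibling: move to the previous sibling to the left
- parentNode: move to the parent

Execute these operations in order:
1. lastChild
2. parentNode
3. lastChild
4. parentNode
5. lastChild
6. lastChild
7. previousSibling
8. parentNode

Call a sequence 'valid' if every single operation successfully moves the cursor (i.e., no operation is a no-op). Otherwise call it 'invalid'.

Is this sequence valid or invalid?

After 1 (lastChild): ol
After 2 (parentNode): body
After 3 (lastChild): ol
After 4 (parentNode): body
After 5 (lastChild): ol
After 6 (lastChild): footer
After 7 (previousSibling): ul
After 8 (parentNode): ol

Answer: valid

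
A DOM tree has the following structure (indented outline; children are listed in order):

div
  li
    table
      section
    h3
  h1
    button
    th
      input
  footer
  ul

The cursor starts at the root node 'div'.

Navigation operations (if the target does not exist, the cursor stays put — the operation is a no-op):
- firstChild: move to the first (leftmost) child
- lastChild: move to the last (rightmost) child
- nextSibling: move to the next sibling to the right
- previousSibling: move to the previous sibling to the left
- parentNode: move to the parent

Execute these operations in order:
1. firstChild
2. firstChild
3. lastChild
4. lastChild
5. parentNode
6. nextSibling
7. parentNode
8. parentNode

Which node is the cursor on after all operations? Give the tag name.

After 1 (firstChild): li
After 2 (firstChild): table
After 3 (lastChild): section
After 4 (lastChild): section (no-op, stayed)
After 5 (parentNode): table
After 6 (nextSibling): h3
After 7 (parentNode): li
After 8 (parentNode): div

Answer: div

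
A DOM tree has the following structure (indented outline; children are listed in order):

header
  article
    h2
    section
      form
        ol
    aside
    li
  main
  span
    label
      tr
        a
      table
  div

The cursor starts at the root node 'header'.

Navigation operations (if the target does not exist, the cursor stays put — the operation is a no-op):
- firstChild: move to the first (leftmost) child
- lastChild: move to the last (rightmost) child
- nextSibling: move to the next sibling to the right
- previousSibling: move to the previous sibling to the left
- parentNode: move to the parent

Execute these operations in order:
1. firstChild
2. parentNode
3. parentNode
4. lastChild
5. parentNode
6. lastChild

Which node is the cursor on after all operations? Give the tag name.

After 1 (firstChild): article
After 2 (parentNode): header
After 3 (parentNode): header (no-op, stayed)
After 4 (lastChild): div
After 5 (parentNode): header
After 6 (lastChild): div

Answer: div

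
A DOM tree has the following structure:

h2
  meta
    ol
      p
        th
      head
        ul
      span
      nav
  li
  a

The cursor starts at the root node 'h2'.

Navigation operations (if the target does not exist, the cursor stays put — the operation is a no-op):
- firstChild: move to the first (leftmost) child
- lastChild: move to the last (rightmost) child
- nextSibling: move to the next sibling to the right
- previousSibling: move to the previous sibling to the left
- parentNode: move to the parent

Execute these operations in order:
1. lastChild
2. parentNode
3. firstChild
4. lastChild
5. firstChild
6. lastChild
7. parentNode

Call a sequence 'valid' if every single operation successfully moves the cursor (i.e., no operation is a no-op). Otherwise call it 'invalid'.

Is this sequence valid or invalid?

After 1 (lastChild): a
After 2 (parentNode): h2
After 3 (firstChild): meta
After 4 (lastChild): ol
After 5 (firstChild): p
After 6 (lastChild): th
After 7 (parentNode): p

Answer: valid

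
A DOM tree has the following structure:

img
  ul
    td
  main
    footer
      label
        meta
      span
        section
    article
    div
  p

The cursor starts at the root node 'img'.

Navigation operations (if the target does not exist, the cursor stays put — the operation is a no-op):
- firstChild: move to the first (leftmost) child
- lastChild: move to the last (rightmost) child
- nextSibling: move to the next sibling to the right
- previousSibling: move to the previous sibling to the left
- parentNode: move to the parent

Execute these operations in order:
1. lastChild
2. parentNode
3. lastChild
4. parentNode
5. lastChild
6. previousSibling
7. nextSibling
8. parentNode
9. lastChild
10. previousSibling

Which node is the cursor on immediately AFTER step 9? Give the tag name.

Answer: p

Derivation:
After 1 (lastChild): p
After 2 (parentNode): img
After 3 (lastChild): p
After 4 (parentNode): img
After 5 (lastChild): p
After 6 (previousSibling): main
After 7 (nextSibling): p
After 8 (parentNode): img
After 9 (lastChild): p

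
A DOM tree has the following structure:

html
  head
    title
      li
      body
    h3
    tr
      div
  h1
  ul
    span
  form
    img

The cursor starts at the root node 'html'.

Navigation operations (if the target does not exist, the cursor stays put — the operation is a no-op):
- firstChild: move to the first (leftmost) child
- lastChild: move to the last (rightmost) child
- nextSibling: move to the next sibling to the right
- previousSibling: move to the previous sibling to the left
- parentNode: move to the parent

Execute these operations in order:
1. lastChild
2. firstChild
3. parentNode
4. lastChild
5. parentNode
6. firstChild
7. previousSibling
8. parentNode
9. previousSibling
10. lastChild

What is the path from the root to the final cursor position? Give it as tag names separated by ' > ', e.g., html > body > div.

After 1 (lastChild): form
After 2 (firstChild): img
After 3 (parentNode): form
After 4 (lastChild): img
After 5 (parentNode): form
After 6 (firstChild): img
After 7 (previousSibling): img (no-op, stayed)
After 8 (parentNode): form
After 9 (previousSibling): ul
After 10 (lastChild): span

Answer: html > ul > span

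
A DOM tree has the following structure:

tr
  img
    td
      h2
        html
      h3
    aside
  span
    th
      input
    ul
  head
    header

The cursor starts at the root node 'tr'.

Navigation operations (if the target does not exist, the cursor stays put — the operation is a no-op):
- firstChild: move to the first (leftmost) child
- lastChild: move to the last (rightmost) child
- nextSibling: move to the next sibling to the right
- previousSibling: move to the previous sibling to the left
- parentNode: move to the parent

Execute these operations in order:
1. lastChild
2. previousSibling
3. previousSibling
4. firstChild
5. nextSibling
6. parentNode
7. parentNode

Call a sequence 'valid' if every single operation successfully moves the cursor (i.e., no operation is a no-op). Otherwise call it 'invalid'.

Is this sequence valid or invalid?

Answer: valid

Derivation:
After 1 (lastChild): head
After 2 (previousSibling): span
After 3 (previousSibling): img
After 4 (firstChild): td
After 5 (nextSibling): aside
After 6 (parentNode): img
After 7 (parentNode): tr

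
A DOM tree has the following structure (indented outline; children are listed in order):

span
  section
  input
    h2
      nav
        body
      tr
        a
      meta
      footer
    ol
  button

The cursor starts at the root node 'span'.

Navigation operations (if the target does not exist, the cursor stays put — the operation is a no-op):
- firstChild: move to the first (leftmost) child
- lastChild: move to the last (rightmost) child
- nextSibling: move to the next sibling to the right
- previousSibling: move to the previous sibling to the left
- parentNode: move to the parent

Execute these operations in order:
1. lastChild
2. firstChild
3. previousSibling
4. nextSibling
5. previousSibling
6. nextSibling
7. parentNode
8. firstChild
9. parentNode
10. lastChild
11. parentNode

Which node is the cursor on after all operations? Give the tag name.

After 1 (lastChild): button
After 2 (firstChild): button (no-op, stayed)
After 3 (previousSibling): input
After 4 (nextSibling): button
After 5 (previousSibling): input
After 6 (nextSibling): button
After 7 (parentNode): span
After 8 (firstChild): section
After 9 (parentNode): span
After 10 (lastChild): button
After 11 (parentNode): span

Answer: span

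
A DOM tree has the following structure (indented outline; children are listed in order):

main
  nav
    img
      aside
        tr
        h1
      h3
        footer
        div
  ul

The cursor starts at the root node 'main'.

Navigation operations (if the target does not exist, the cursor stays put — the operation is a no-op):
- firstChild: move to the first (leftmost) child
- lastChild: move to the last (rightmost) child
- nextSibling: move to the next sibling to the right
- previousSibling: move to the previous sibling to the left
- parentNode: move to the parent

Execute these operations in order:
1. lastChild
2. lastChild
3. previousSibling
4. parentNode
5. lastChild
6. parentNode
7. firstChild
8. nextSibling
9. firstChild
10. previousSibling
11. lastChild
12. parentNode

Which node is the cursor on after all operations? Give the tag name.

After 1 (lastChild): ul
After 2 (lastChild): ul (no-op, stayed)
After 3 (previousSibling): nav
After 4 (parentNode): main
After 5 (lastChild): ul
After 6 (parentNode): main
After 7 (firstChild): nav
After 8 (nextSibling): ul
After 9 (firstChild): ul (no-op, stayed)
After 10 (previousSibling): nav
After 11 (lastChild): img
After 12 (parentNode): nav

Answer: nav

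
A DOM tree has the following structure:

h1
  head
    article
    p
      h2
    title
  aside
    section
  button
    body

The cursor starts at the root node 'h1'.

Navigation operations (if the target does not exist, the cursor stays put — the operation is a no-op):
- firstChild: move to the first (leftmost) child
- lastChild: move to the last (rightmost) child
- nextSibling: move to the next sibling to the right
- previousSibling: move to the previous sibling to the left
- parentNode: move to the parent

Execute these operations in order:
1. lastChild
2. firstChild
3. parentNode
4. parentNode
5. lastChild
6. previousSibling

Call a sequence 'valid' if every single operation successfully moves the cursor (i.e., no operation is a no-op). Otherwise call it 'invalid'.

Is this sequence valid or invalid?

After 1 (lastChild): button
After 2 (firstChild): body
After 3 (parentNode): button
After 4 (parentNode): h1
After 5 (lastChild): button
After 6 (previousSibling): aside

Answer: valid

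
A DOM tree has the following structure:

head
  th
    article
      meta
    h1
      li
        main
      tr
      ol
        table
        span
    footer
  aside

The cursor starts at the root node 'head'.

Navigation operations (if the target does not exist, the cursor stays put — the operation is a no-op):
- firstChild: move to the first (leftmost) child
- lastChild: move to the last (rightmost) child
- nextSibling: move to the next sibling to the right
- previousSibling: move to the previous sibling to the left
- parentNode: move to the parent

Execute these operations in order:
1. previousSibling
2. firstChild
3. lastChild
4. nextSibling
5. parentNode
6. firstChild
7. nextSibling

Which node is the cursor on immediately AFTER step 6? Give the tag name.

Answer: article

Derivation:
After 1 (previousSibling): head (no-op, stayed)
After 2 (firstChild): th
After 3 (lastChild): footer
After 4 (nextSibling): footer (no-op, stayed)
After 5 (parentNode): th
After 6 (firstChild): article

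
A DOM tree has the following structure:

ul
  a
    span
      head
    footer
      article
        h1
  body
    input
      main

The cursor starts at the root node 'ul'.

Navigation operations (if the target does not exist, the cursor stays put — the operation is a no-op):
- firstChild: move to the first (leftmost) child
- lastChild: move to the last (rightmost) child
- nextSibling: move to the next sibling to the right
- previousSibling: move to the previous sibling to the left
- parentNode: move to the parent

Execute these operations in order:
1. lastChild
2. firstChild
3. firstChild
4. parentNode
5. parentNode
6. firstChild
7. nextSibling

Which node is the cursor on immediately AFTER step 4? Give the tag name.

After 1 (lastChild): body
After 2 (firstChild): input
After 3 (firstChild): main
After 4 (parentNode): input

Answer: input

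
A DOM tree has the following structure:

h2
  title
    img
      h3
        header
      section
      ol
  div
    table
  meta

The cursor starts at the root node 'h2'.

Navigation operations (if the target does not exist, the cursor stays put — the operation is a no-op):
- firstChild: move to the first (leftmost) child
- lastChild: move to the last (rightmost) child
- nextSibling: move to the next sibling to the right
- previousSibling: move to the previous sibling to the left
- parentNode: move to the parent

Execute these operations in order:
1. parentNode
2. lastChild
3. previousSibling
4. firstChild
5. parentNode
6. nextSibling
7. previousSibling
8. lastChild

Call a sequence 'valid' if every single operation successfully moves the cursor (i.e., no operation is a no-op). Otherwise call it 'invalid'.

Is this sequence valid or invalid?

After 1 (parentNode): h2 (no-op, stayed)
After 2 (lastChild): meta
After 3 (previousSibling): div
After 4 (firstChild): table
After 5 (parentNode): div
After 6 (nextSibling): meta
After 7 (previousSibling): div
After 8 (lastChild): table

Answer: invalid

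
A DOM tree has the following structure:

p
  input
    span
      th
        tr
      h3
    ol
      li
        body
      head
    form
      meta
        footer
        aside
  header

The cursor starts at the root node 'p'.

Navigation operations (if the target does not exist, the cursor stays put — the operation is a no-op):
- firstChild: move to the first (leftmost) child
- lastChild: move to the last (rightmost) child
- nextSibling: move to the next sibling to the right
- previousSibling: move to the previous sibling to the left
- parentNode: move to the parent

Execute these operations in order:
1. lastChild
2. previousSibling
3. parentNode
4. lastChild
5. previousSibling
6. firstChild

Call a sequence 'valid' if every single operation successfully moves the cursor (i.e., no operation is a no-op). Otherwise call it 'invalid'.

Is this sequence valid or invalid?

Answer: valid

Derivation:
After 1 (lastChild): header
After 2 (previousSibling): input
After 3 (parentNode): p
After 4 (lastChild): header
After 5 (previousSibling): input
After 6 (firstChild): span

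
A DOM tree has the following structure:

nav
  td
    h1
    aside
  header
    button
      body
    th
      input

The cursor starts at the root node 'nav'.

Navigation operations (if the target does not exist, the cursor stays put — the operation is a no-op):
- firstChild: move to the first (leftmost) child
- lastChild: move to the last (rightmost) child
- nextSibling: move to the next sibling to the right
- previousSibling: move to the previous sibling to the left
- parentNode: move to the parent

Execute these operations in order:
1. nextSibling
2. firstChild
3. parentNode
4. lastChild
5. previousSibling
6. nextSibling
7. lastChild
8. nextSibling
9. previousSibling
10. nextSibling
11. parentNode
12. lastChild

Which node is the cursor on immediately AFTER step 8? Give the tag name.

Answer: th

Derivation:
After 1 (nextSibling): nav (no-op, stayed)
After 2 (firstChild): td
After 3 (parentNode): nav
After 4 (lastChild): header
After 5 (previousSibling): td
After 6 (nextSibling): header
After 7 (lastChild): th
After 8 (nextSibling): th (no-op, stayed)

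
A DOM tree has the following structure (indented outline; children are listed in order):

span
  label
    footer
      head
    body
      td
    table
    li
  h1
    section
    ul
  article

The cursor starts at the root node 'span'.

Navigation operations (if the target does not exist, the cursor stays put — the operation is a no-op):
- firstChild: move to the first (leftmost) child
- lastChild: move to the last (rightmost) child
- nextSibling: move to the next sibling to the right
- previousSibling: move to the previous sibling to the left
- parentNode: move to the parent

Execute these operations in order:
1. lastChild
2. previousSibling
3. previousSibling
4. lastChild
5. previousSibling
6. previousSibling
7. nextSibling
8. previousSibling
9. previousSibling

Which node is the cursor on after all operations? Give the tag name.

Answer: footer

Derivation:
After 1 (lastChild): article
After 2 (previousSibling): h1
After 3 (previousSibling): label
After 4 (lastChild): li
After 5 (previousSibling): table
After 6 (previousSibling): body
After 7 (nextSibling): table
After 8 (previousSibling): body
After 9 (previousSibling): footer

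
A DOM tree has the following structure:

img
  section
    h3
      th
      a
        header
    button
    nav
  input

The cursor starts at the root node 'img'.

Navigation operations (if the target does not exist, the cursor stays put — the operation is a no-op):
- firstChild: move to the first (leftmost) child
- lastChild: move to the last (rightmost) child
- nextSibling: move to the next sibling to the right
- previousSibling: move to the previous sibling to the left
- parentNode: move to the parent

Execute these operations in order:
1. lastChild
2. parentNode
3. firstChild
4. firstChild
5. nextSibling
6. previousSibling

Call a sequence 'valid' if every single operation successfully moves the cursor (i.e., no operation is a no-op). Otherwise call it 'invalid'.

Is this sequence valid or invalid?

After 1 (lastChild): input
After 2 (parentNode): img
After 3 (firstChild): section
After 4 (firstChild): h3
After 5 (nextSibling): button
After 6 (previousSibling): h3

Answer: valid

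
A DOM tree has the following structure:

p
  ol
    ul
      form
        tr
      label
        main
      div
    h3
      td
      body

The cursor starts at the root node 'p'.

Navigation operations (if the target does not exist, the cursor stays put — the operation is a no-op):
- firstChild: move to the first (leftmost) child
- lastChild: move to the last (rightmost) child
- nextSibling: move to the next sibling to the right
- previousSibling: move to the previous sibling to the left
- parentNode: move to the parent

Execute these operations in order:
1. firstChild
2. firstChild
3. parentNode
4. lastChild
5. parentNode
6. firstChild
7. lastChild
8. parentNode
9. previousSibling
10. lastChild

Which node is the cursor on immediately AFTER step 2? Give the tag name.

After 1 (firstChild): ol
After 2 (firstChild): ul

Answer: ul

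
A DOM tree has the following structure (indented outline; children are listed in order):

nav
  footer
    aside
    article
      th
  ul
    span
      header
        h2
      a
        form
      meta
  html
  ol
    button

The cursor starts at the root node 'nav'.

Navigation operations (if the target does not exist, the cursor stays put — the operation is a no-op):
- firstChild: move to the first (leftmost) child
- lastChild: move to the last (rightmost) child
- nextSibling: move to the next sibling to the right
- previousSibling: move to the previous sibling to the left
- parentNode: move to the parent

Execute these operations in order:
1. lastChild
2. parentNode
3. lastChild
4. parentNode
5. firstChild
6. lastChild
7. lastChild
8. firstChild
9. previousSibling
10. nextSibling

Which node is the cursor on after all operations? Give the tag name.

After 1 (lastChild): ol
After 2 (parentNode): nav
After 3 (lastChild): ol
After 4 (parentNode): nav
After 5 (firstChild): footer
After 6 (lastChild): article
After 7 (lastChild): th
After 8 (firstChild): th (no-op, stayed)
After 9 (previousSibling): th (no-op, stayed)
After 10 (nextSibling): th (no-op, stayed)

Answer: th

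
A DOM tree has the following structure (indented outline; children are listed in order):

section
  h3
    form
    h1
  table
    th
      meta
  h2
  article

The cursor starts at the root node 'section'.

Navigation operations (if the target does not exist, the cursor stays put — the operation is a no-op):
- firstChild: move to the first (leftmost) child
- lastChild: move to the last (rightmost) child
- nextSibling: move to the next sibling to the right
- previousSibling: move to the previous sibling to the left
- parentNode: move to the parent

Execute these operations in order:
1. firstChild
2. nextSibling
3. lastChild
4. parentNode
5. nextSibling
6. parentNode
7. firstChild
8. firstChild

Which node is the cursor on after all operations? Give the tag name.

Answer: form

Derivation:
After 1 (firstChild): h3
After 2 (nextSibling): table
After 3 (lastChild): th
After 4 (parentNode): table
After 5 (nextSibling): h2
After 6 (parentNode): section
After 7 (firstChild): h3
After 8 (firstChild): form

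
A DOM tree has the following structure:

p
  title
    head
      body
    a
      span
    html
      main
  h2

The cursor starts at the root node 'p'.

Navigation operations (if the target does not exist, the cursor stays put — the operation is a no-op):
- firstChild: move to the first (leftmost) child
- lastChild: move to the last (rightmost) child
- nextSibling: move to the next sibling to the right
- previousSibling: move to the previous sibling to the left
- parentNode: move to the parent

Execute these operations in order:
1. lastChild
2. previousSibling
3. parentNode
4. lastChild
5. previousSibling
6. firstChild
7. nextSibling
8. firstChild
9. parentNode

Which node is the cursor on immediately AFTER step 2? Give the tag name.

After 1 (lastChild): h2
After 2 (previousSibling): title

Answer: title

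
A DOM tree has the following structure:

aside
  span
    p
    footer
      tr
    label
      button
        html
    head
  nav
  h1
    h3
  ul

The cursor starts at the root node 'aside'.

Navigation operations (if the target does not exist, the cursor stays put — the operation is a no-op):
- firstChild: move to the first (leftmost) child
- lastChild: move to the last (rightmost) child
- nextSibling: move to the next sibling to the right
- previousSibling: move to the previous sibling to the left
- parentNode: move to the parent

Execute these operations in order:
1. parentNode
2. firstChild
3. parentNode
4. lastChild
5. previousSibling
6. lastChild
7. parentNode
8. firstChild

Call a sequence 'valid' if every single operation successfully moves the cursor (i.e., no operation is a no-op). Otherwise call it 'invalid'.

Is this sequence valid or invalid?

Answer: invalid

Derivation:
After 1 (parentNode): aside (no-op, stayed)
After 2 (firstChild): span
After 3 (parentNode): aside
After 4 (lastChild): ul
After 5 (previousSibling): h1
After 6 (lastChild): h3
After 7 (parentNode): h1
After 8 (firstChild): h3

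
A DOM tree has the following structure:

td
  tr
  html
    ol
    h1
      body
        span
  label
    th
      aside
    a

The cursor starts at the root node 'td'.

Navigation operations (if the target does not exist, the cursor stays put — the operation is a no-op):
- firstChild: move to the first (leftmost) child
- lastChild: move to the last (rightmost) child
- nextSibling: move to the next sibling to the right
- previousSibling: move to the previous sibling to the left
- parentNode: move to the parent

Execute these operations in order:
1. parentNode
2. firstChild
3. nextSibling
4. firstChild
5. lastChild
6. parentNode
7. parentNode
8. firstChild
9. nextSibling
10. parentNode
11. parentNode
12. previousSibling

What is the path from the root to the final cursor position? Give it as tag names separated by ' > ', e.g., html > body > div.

After 1 (parentNode): td (no-op, stayed)
After 2 (firstChild): tr
After 3 (nextSibling): html
After 4 (firstChild): ol
After 5 (lastChild): ol (no-op, stayed)
After 6 (parentNode): html
After 7 (parentNode): td
After 8 (firstChild): tr
After 9 (nextSibling): html
After 10 (parentNode): td
After 11 (parentNode): td (no-op, stayed)
After 12 (previousSibling): td (no-op, stayed)

Answer: td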